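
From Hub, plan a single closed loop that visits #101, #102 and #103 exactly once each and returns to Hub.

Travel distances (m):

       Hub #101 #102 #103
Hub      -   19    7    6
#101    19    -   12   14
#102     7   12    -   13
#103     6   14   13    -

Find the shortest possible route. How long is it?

There are 3 distinct closed tours to check (reversals are equivalent).
Hub→#101→#102→#103→Hub: 19+12+13+6 = 50
Hub→#101→#103→#102→Hub: 19+14+13+7 = 53
Hub→#102→#101→#103→Hub: 7+12+14+6 = 39
The minimum is 39.
One optimal route: Hub → #102 → #101 → #103 → Hub (or its reverse).

39 m — the shortest possible round trip.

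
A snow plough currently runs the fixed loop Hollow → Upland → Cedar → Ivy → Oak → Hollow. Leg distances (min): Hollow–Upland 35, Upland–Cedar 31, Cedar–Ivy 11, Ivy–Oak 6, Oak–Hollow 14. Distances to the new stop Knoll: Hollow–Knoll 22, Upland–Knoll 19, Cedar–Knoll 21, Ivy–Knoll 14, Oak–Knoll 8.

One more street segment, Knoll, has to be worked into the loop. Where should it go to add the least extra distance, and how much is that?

Insertion cost between consecutive stops i–j is d(i,Knoll) + d(Knoll,j) − d(i,j):
  between Hollow and Upland: 22 + 19 − 35 = 6
  between Upland and Cedar: 19 + 21 − 31 = 9
  between Cedar and Ivy: 21 + 14 − 11 = 24
  between Ivy and Oak: 14 + 8 − 6 = 16
  between Oak and Hollow: 8 + 22 − 14 = 16
Cheapest insertion is between Hollow and Upland, adding 6.
New total = 97 + 6 = 103.

Minimum extra distance: 6 min, inserting Knoll between Hollow and Upland.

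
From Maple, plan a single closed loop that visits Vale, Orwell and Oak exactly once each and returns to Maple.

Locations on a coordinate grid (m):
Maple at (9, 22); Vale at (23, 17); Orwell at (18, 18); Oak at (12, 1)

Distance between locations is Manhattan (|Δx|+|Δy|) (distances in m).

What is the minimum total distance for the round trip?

Minimum total distance: 70 m.

Maple→Vale→Orwell→Oak→Maple: 19+6+23+24 = 72
Maple→Vale→Oak→Orwell→Maple: 19+27+23+13 = 82
Maple→Orwell→Vale→Oak→Maple: 13+6+27+24 = 70
The minimum is 70.
One optimal route: Maple → Orwell → Vale → Oak → Maple (or its reverse).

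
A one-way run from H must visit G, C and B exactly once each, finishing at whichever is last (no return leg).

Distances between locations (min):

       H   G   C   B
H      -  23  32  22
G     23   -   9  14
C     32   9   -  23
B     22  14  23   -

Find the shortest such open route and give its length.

There are 3! = 6 possible orderings.
H - G - C - B: 23+9+23 = 55
H - G - B - C: 23+14+23 = 60
H - C - G - B: 32+9+14 = 55
H - C - B - G: 32+23+14 = 69
H - B - G - C: 22+14+9 = 45
H - B - C - G: 22+23+9 = 54
The minimum is 45.
One shortest path: H → B → G → C.

Minimum one-way distance = 45 min.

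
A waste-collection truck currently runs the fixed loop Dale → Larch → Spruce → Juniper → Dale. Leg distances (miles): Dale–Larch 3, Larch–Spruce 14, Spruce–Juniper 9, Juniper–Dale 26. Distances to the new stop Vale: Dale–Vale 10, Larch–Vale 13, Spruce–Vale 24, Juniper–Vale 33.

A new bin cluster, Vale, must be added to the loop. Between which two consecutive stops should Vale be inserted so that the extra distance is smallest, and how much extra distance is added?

Insertion cost between consecutive stops i–j is d(i,Vale) + d(Vale,j) − d(i,j):
  between Dale and Larch: 10 + 13 − 3 = 20
  between Larch and Spruce: 13 + 24 − 14 = 23
  between Spruce and Juniper: 24 + 33 − 9 = 48
  between Juniper and Dale: 33 + 10 − 26 = 17
Cheapest insertion is between Juniper and Dale, adding 17.
New total = 52 + 17 = 69.

Adding 17 miles by placing Vale on the Juniper–Dale leg.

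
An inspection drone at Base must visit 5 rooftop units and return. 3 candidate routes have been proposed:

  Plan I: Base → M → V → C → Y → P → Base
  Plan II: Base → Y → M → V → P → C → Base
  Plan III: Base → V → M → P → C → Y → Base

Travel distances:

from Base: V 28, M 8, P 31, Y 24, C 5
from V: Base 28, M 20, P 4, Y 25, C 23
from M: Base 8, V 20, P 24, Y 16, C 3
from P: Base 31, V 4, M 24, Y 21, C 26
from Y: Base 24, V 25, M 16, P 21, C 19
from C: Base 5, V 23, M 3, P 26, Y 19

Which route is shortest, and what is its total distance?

Plan I: 8 + 20 + 23 + 19 + 21 + 31 = 122
Plan II: 24 + 16 + 20 + 4 + 26 + 5 = 95
Plan III: 28 + 20 + 24 + 26 + 19 + 24 = 141

Shortest is Plan II, total 95.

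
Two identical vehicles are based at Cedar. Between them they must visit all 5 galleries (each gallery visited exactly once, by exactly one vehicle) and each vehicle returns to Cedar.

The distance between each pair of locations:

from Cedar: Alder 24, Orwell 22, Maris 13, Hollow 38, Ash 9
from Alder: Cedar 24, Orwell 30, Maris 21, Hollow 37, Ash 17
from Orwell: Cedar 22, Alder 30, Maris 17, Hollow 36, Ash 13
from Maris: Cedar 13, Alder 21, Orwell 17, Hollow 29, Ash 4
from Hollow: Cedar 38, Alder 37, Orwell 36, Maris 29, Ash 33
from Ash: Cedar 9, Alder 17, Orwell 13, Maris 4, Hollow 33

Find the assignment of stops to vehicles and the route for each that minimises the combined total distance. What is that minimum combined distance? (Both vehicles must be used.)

Check every non-empty split of the stops between the two vehicles; for each half take its own optimal tour:
  {Alder} + {Orwell, Maris, Hollow, Ash}: 48 + 100 = 148
  {Orwell} + {Alder, Maris, Hollow, Ash}: 44 + 103 = 147
  {Alder, Orwell} + {Maris, Hollow, Ash}: 76 + 80 = 156
  {Maris} + {Alder, Orwell, Hollow, Ash}: 26 + 119 = 145
  {Alder, Maris} + {Orwell, Hollow, Ash}: 58 + 96 = 154
  {Orwell, Maris} + {Alder, Hollow, Ash}: 52 + 101 = 153
  … (15 splits in total)
Best: vehicle 1 Cedar → Maris → Cedar = 26; vehicle 2 Cedar → Alder → Hollow → Orwell → Ash → Cedar = 119; combined 145.

Minimum combined distance: 145.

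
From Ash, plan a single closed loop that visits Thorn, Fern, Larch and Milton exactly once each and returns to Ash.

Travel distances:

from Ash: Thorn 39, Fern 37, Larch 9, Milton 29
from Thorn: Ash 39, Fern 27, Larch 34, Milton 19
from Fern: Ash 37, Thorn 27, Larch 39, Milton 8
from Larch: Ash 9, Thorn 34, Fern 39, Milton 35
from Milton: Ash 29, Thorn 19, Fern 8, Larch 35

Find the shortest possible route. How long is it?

With 4 stops there are 4!/2 = 12 distinct round trips (a route and its reverse cost the same).
Ash-Thorn-Fern-Larch-Milton-Ash: 39+27+39+35+29 = 169
Ash-Thorn-Fern-Milton-Larch-Ash: 39+27+8+35+9 = 118
Ash-Thorn-Larch-Fern-Milton-Ash: 39+34+39+8+29 = 149
Ash-Thorn-Larch-Milton-Fern-Ash: 39+34+35+8+37 = 153
Ash-Thorn-Milton-Fern-Larch-Ash: 39+19+8+39+9 = 114
Ash-Thorn-Milton-Larch-Fern-Ash: 39+19+35+39+37 = 169
Ash-Fern-Thorn-Larch-Milton-Ash: 37+27+34+35+29 = 162
Ash-Fern-Thorn-Milton-Larch-Ash: 37+27+19+35+9 = 127
Ash-Fern-Larch-Thorn-Milton-Ash: 37+39+34+19+29 = 158
Ash-Fern-Milton-Thorn-Larch-Ash: 37+8+19+34+9 = 107
Ash-Larch-Thorn-Fern-Milton-Ash: 9+34+27+8+29 = 107
Ash-Larch-Fern-Thorn-Milton-Ash: 9+39+27+19+29 = 123
The minimum is 107.
One optimal route: Ash → Fern → Milton → Thorn → Larch → Ash (or its reverse).

Shortest round trip = 107.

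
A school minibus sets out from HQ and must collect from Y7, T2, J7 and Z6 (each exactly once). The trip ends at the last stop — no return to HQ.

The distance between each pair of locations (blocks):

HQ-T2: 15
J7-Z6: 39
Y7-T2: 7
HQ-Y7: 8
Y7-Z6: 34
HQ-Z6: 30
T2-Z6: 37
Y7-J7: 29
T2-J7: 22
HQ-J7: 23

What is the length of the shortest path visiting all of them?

76 blocks — the minimum one-way total.

There are 4! = 24 possible orderings.
HQ → Y7 → T2 → J7 → Z6: 8+7+22+39 = 76
HQ → Y7 → T2 → Z6 → J7: 8+7+37+39 = 91
HQ → Y7 → J7 → T2 → Z6: 8+29+22+37 = 96
HQ → Y7 → J7 → Z6 → T2: 8+29+39+37 = 113
HQ → Y7 → Z6 → T2 → J7: 8+34+37+22 = 101
HQ → Y7 → Z6 → J7 → T2: 8+34+39+22 = 103
HQ → T2 → Y7 → J7 → Z6: 15+7+29+39 = 90
HQ → T2 → Y7 → Z6 → J7: 15+7+34+39 = 95
HQ → T2 → J7 → Y7 → Z6: 15+22+29+34 = 100
HQ → T2 → J7 → Z6 → Y7: 15+22+39+34 = 110
HQ → T2 → Z6 → Y7 → J7: 15+37+34+29 = 115
HQ → T2 → Z6 → J7 → Y7: 15+37+39+29 = 120
HQ → J7 → Y7 → T2 → Z6: 23+29+7+37 = 96
HQ → J7 → Y7 → Z6 → T2: 23+29+34+37 = 123
… (10 more)
The minimum is 76.
One shortest path: HQ → Y7 → T2 → J7 → Z6.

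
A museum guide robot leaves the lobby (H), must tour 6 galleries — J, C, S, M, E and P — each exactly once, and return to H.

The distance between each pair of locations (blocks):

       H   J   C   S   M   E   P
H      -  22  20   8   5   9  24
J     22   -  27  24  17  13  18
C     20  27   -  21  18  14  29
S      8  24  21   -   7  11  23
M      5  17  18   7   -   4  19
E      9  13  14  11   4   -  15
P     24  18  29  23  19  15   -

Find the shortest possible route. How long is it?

Shortest round trip = 98 blocks.

H→J→C→S→M→E→P→H: 22+27+21+7+4+15+24 = 120
H→J→C→S→M→P→E→H: 22+27+21+7+19+15+9 = 120
H→J→C→S→E→M→P→H: 22+27+21+11+4+19+24 = 128
H→J→C→S→E→P→M→H: 22+27+21+11+15+19+5 = 120
H→J→C→S→P→M→E→H: 22+27+21+23+19+4+9 = 125
H→J→C→S→P→E→M→H: 22+27+21+23+15+4+5 = 117
H→J→C→M→S→E→P→H: 22+27+18+7+11+15+24 = 124
H→J→C→M→S→P→E→H: 22+27+18+7+23+15+9 = 121
… (352 more)
H→S→C→J→P→E→M→H: 8+21+27+18+15+4+5 = 98  ← best
The minimum is 98.
One optimal route: H → S → C → J → P → E → M → H (or its reverse).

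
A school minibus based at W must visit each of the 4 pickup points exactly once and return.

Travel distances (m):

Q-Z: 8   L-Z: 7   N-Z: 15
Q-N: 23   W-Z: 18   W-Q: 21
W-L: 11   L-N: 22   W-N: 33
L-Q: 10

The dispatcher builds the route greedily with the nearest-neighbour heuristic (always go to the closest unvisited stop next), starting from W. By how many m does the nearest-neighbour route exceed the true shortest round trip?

Excess over optimum: 5 m.

W: L=11, Z=18, Q=21, N=33 ⇒ L
L: Z=7, Q=10, N=22 ⇒ Z
Z: Q=8, N=15 ⇒ Q
Q: N=23 ⇒ N
NN route W → L → Z → Q → N → W costs 82.
Optimal: W → L → Q → N → Z → W costs 77 (by enumerating all 12 distinct tours).
Excess = 82 − 77 = 5.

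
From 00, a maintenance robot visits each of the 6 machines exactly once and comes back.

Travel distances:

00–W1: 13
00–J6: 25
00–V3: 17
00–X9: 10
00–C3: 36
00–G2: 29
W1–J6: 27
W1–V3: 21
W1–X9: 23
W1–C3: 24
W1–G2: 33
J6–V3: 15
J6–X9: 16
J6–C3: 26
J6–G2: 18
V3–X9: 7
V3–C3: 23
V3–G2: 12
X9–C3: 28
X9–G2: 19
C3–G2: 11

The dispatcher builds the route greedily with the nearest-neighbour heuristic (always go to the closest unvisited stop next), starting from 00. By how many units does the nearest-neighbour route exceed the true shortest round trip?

18 longer than the optimal tour.

From 00: X9=10, W1=13, V3=17, J6=25, G2=29, C3=36 → choose X9 (10).
From X9: V3=7, J6=16, G2=19, W1=23, C3=28 → choose V3 (7).
From V3: G2=12, J6=15, W1=21, C3=23 → choose G2 (12).
From G2: C3=11, J6=18, W1=33 → choose C3 (11).
From C3: W1=24, J6=26 → choose W1 (24).
From W1: J6=27 → choose J6 (27).
NN route 00 → X9 → V3 → G2 → C3 → W1 → J6 → 00 costs 116.
Optimal: 00 → W1 → C3 → G2 → J6 → V3 → X9 → 00 costs 98 (by enumerating all 360 distinct tours).
Excess = 116 − 98 = 18.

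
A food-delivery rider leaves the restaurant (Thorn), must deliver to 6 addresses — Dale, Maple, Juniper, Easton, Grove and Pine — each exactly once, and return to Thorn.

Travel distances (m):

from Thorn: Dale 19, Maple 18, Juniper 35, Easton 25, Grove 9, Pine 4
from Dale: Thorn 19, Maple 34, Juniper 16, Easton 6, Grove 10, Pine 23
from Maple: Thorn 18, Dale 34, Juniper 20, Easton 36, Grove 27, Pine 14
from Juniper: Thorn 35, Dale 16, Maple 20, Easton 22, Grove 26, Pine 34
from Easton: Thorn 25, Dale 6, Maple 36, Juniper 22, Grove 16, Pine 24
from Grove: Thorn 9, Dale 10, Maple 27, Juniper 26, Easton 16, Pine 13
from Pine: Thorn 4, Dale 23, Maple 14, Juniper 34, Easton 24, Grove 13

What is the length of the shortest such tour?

With 6 stops there are 6!/2 = 360 distinct round trips (a route and its reverse cost the same).
Thorn→Dale→Maple→Juniper→Easton→Grove→Pine→Thorn: 19+34+20+22+16+13+4 = 128
Thorn→Dale→Maple→Juniper→Easton→Pine→Grove→Thorn: 19+34+20+22+24+13+9 = 141
Thorn→Dale→Maple→Juniper→Grove→Easton→Pine→Thorn: 19+34+20+26+16+24+4 = 143
Thorn→Dale→Maple→Juniper→Grove→Pine→Easton→Thorn: 19+34+20+26+13+24+25 = 161
Thorn→Dale→Maple→Juniper→Pine→Easton→Grove→Thorn: 19+34+20+34+24+16+9 = 156
Thorn→Dale→Maple→Juniper→Pine→Grove→Easton→Thorn: 19+34+20+34+13+16+25 = 161
Thorn→Dale→Maple→Easton→Juniper→Grove→Pine→Thorn: 19+34+36+22+26+13+4 = 154
Thorn→Dale→Maple→Easton→Juniper→Pine→Grove→Thorn: 19+34+36+22+34+13+9 = 167
… (352 more)
Thorn→Grove→Dale→Easton→Juniper→Maple→Pine→Thorn: 9+10+6+22+20+14+4 = 85  ← best
The minimum is 85.
One optimal route: Thorn → Grove → Dale → Easton → Juniper → Maple → Pine → Thorn (or its reverse).

Shortest round trip = 85 m.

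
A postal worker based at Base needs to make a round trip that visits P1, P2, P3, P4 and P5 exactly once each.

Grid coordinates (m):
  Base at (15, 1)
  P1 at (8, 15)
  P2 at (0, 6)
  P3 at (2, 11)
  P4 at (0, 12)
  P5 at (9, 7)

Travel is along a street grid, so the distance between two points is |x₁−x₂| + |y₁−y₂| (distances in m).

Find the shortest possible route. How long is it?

There are 60 distinct closed tours to check (reversals are equivalent).
Base - P1 - P2 - P3 - P4 - P5 - Base: 21+17+7+3+14+12 = 74
Base - P1 - P2 - P3 - P5 - P4 - Base: 21+17+7+11+14+26 = 96
Base - P1 - P2 - P4 - P3 - P5 - Base: 21+17+6+3+11+12 = 70
Base - P1 - P2 - P4 - P5 - P3 - Base: 21+17+6+14+11+23 = 92
Base - P1 - P2 - P5 - P3 - P4 - Base: 21+17+10+11+3+26 = 88
Base - P1 - P2 - P5 - P4 - P3 - Base: 21+17+10+14+3+23 = 88
Base - P1 - P3 - P2 - P4 - P5 - Base: 21+10+7+6+14+12 = 70
Base - P1 - P3 - P2 - P5 - P4 - Base: 21+10+7+10+14+26 = 88
Base - P1 - P3 - P4 - P2 - P5 - Base: 21+10+3+6+10+12 = 62
Base - P1 - P3 - P4 - P5 - P2 - Base: 21+10+3+14+10+20 = 78
Base - P1 - P3 - P5 - P2 - P4 - Base: 21+10+11+10+6+26 = 84
Base - P1 - P3 - P5 - P4 - P2 - Base: 21+10+11+14+6+20 = 82
Base - P1 - P4 - P2 - P3 - P5 - Base: 21+11+6+7+11+12 = 68
Base - P1 - P4 - P2 - P5 - P3 - Base: 21+11+6+10+11+23 = 82
… (46 more)
Base - P2 - P4 - P3 - P1 - P5 - Base: 20+6+3+10+9+12 = 60  ← best
The minimum is 60.
One optimal route: Base → P2 → P4 → P3 → P1 → P5 → Base (or its reverse).

Minimum total distance: 60 m.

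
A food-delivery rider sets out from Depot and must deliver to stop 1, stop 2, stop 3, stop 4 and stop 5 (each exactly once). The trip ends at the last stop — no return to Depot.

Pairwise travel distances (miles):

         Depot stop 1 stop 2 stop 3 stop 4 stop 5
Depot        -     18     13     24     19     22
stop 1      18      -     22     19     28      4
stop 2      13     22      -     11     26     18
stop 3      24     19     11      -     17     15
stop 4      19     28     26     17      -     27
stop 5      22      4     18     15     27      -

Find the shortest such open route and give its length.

There are 5! = 120 possible orderings.
Depot → stop 1 → stop 2 → stop 3 → stop 4 → stop 5: 18+22+11+17+27 = 95
Depot → stop 1 → stop 2 → stop 3 → stop 5 → stop 4: 18+22+11+15+27 = 93
Depot → stop 1 → stop 2 → stop 4 → stop 3 → stop 5: 18+22+26+17+15 = 98
Depot → stop 1 → stop 2 → stop 4 → stop 5 → stop 3: 18+22+26+27+15 = 108
Depot → stop 1 → stop 2 → stop 5 → stop 3 → stop 4: 18+22+18+15+17 = 90
Depot → stop 1 → stop 2 → stop 5 → stop 4 → stop 3: 18+22+18+27+17 = 102
Depot → stop 1 → stop 3 → stop 2 → stop 4 → stop 5: 18+19+11+26+27 = 101
Depot → stop 1 → stop 3 → stop 2 → stop 5 → stop 4: 18+19+11+18+27 = 93
Depot → stop 1 → stop 3 → stop 4 → stop 2 → stop 5: 18+19+17+26+18 = 98
Depot → stop 1 → stop 3 → stop 4 → stop 5 → stop 2: 18+19+17+27+18 = 99
Depot → stop 1 → stop 3 → stop 5 → stop 2 → stop 4: 18+19+15+18+26 = 96
Depot → stop 1 → stop 3 → stop 5 → stop 4 → stop 2: 18+19+15+27+26 = 105
Depot → stop 1 → stop 4 → stop 2 → stop 3 → stop 5: 18+28+26+11+15 = 98
Depot → stop 1 → stop 4 → stop 2 → stop 5 → stop 3: 18+28+26+18+15 = 105
… (106 more)
Depot → stop 1 → stop 5 → stop 2 → stop 3 → stop 4: 18+4+18+11+17 = 68  ← best
The minimum is 68.
One shortest path: Depot → stop 1 → stop 5 → stop 2 → stop 3 → stop 4.

68 miles — the minimum one-way total.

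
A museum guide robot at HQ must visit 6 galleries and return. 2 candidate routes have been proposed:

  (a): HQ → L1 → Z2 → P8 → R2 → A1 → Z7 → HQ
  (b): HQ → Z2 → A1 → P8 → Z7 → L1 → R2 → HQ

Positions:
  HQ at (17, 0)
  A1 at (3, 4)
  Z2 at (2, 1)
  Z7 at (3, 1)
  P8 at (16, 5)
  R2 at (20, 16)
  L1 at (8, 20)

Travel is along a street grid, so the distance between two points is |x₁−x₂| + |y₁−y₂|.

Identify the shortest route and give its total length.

(a): 29 + 25 + 18 + 15 + 29 + 3 + 15 = 134
(b): 16 + 4 + 14 + 17 + 24 + 16 + 19 = 110

110 — (b) is the shortest.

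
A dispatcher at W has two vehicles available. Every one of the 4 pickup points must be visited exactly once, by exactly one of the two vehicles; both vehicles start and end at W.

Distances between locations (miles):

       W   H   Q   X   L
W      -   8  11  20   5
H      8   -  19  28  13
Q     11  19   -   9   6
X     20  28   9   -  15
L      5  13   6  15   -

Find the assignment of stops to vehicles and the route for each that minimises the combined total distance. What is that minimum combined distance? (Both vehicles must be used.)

There are 2^3 − 1 = 7 ways to divide the 4 stops into two non-empty groups. For each, the best each vehicle can do is its own shortest tour through its group:
  {H} + {Q, X, L}: 16 + 40 = 56
  {Q} + {H, X, L}: 22 + 56 = 78
  {H, Q} + {X, L}: 38 + 40 = 78
  {X} + {H, Q, L}: 40 + 38 = 78
  {H, X} + {Q, L}: 56 + 22 = 78
  {Q, X} + {H, L}: 40 + 26 = 66
  … (7 splits in total)
Best: vehicle 1 W → H → W = 16; vehicle 2 W → Q → X → L → W = 40; combined 56.

Minimum combined distance: 56 miles.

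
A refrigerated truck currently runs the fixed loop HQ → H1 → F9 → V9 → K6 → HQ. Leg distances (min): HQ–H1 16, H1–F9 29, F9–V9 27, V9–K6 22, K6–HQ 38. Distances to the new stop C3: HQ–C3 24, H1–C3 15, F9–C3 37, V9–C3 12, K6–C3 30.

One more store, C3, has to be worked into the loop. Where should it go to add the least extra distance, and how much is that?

+16 min — insert C3 between K6 and HQ.

Insertion cost between consecutive stops i–j is d(i,C3) + d(C3,j) − d(i,j):
  between HQ and H1: 24 + 15 − 16 = 23
  between H1 and F9: 15 + 37 − 29 = 23
  between F9 and V9: 37 + 12 − 27 = 22
  between V9 and K6: 12 + 30 − 22 = 20
  between K6 and HQ: 30 + 24 − 38 = 16
Cheapest insertion is between K6 and HQ, adding 16.
New total = 132 + 16 = 148.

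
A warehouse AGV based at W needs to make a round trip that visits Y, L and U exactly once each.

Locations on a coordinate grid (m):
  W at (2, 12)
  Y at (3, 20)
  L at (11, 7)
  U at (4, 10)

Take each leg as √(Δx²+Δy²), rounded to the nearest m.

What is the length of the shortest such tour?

With 3 stops there are 3!/2 = 3 distinct round trips (a route and its reverse cost the same).
W → Y → L → U → W: 8+15+8+3 = 34
W → Y → U → L → W: 8+10+8+10 = 36
W → L → Y → U → W: 10+15+10+3 = 38
The minimum is 34.
One optimal route: W → Y → L → U → W (or its reverse).

Shortest round trip = 34 m.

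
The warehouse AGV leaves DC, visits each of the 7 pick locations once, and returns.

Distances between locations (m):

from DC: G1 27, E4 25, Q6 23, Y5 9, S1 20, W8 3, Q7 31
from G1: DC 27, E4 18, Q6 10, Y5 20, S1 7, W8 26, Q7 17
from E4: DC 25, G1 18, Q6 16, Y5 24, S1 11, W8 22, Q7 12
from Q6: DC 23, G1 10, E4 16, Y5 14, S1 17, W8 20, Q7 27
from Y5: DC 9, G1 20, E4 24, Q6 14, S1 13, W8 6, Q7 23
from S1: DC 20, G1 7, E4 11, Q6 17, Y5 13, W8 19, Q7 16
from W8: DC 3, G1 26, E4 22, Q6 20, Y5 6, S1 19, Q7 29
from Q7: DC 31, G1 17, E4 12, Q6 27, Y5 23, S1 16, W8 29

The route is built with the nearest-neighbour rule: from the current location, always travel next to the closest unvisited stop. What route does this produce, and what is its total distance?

98 m along DC → W8 → Y5 → S1 → G1 → Q6 → E4 → Q7 → DC.

DC → [W8:3 / Y5:9 / S1:20 / Q6:23 / E4:25 / G1:27 / Q7:31] → W8 (3)
W8 → [Y5:6 / S1:19 / Q6:20 / E4:22 / G1:26 / Q7:29] → Y5 (6)
Y5 → [S1:13 / Q6:14 / G1:20 / Q7:23 / E4:24] → S1 (13)
S1 → [G1:7 / E4:11 / Q7:16 / Q6:17] → G1 (7)
G1 → [Q6:10 / Q7:17 / E4:18] → Q6 (10)
Q6 → [E4:16 / Q7:27] → E4 (16)
E4 → [Q7:12] → Q7 (12)
Return Q7→DC: 31.
Total = 3 + 6 + 13 + 7 + 10 + 16 + 12 + 31 = 98.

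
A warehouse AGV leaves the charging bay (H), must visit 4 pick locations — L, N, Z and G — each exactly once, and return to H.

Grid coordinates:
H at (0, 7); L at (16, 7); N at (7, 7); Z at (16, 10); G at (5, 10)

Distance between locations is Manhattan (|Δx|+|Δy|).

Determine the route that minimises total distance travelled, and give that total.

Shortest round trip = 38.

H→L→N→Z→G→H: 16+9+12+11+8 = 56
H→L→N→G→Z→H: 16+9+5+11+19 = 60
H→L→Z→N→G→H: 16+3+12+5+8 = 44
H→L→Z→G→N→H: 16+3+11+5+7 = 42
H→L→G→N→Z→H: 16+14+5+12+19 = 66
H→L→G→Z→N→H: 16+14+11+12+7 = 60
H→N→L→Z→G→H: 7+9+3+11+8 = 38
H→N→L→G→Z→H: 7+9+14+11+19 = 60
H→N→Z→L→G→H: 7+12+3+14+8 = 44
H→N→G→L→Z→H: 7+5+14+3+19 = 48
H→Z→L→N→G→H: 19+3+9+5+8 = 44
H→Z→N→L→G→H: 19+12+9+14+8 = 62
The minimum is 38.
One optimal route: H → N → L → Z → G → H (or its reverse).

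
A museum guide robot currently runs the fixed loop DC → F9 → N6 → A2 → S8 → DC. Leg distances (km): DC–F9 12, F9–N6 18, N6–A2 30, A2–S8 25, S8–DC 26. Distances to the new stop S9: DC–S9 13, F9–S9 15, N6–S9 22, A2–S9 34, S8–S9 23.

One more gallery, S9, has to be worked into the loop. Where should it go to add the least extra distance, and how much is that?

+10 km — insert S9 between S8 and DC.

Insertion cost between consecutive stops i–j is d(i,S9) + d(S9,j) − d(i,j):
  between DC and F9: 13 + 15 − 12 = 16
  between F9 and N6: 15 + 22 − 18 = 19
  between N6 and A2: 22 + 34 − 30 = 26
  between A2 and S8: 34 + 23 − 25 = 32
  between S8 and DC: 23 + 13 − 26 = 10
Cheapest insertion is between S8 and DC, adding 10.
New total = 111 + 10 = 121.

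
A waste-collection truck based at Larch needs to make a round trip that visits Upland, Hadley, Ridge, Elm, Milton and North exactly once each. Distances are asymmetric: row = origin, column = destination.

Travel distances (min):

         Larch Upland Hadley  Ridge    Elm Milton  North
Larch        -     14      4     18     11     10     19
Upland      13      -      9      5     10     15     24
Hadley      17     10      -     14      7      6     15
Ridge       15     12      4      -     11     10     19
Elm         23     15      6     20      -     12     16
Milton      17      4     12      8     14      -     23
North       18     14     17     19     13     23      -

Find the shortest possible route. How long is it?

Larch→Upland→Hadley→Ridge→Elm→Milton→North→Larch: 14+9+14+11+12+23+18 = 101
Larch→Upland→Hadley→Ridge→Elm→North→Milton→Larch: 14+9+14+11+16+23+17 = 104
Larch→Upland→Hadley→Ridge→Milton→Elm→North→Larch: 14+9+14+10+14+16+18 = 95
Larch→Upland→Hadley→Ridge→Milton→North→Elm→Larch: 14+9+14+10+23+13+23 = 106
Larch→Upland→Hadley→Ridge→North→Elm→Milton→Larch: 14+9+14+19+13+12+17 = 98
Larch→Upland→Hadley→Ridge→North→Milton→Elm→Larch: 14+9+14+19+23+14+23 = 116
Larch→Upland→Hadley→Elm→Ridge→Milton→North→Larch: 14+9+7+20+10+23+18 = 101
Larch→Upland→Hadley→Elm→Ridge→North→Milton→Larch: 14+9+7+20+19+23+17 = 109
… (712 more)
Larch→Hadley→Milton→Upland→Ridge→Elm→North→Larch: 4+6+4+5+11+16+18 = 64  ← best
The minimum is 64.
One optimal route: Larch → Hadley → Milton → Upland → Ridge → Elm → North → Larch.

64 min — the shortest possible round trip.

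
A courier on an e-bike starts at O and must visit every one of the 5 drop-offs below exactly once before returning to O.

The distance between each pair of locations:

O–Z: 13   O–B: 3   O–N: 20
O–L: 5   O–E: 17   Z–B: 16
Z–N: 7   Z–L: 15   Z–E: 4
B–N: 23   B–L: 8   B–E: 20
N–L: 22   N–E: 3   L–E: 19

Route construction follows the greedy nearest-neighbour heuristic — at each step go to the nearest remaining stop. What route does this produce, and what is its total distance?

Total distance 53 via the nearest-neighbour route O → B → L → Z → E → N → O.

From O: distances to unvisited — B=3, L=5, Z=13, E=17, N=20. Nearest is B (3).
From B: distances to unvisited — L=8, Z=16, E=20, N=23. Nearest is L (8).
From L: distances to unvisited — Z=15, E=19, N=22. Nearest is Z (15).
From Z: distances to unvisited — E=4, N=7. Nearest is E (4).
From E: distances to unvisited — N=3. Nearest is N (3).
Return N→O: 20.
Total = 3 + 8 + 15 + 4 + 3 + 20 = 53.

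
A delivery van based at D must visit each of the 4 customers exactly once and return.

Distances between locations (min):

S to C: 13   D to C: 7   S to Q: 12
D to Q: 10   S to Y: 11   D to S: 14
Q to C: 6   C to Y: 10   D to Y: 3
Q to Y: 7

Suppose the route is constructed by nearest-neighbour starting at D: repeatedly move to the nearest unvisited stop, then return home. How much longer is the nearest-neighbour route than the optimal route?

Excess over optimum: 4 min.

From D: Y=3, C=7, Q=10, S=14 → choose Y (3).
From Y: Q=7, C=10, S=11 → choose Q (7).
From Q: C=6, S=12 → choose C (6).
From C: S=13 → choose S (13).
NN route D → Y → Q → C → S → D costs 43.
Optimal: D → C → Q → S → Y → D costs 39 (by enumerating all 12 distinct tours).
Excess = 43 − 39 = 4.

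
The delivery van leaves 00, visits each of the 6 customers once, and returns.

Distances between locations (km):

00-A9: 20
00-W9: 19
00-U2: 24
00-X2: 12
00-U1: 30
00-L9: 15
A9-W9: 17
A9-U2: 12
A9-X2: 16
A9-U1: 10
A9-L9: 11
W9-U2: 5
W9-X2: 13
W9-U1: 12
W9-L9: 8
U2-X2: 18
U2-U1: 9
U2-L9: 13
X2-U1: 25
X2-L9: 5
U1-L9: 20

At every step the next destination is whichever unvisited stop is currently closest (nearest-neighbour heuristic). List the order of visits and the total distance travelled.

Total distance 69 km via the nearest-neighbour route 00 → X2 → L9 → W9 → U2 → U1 → A9 → 00.

00 → [X2:12 / L9:15 / W9:19 / A9:20 / U2:24 / U1:30] → X2 (12)
X2 → [L9:5 / W9:13 / A9:16 / U2:18 / U1:25] → L9 (5)
L9 → [W9:8 / A9:11 / U2:13 / U1:20] → W9 (8)
W9 → [U2:5 / U1:12 / A9:17] → U2 (5)
U2 → [U1:9 / A9:12] → U1 (9)
U1 → [A9:10] → A9 (10)
Return A9→00: 20.
Total = 12 + 5 + 8 + 5 + 9 + 10 + 20 = 69.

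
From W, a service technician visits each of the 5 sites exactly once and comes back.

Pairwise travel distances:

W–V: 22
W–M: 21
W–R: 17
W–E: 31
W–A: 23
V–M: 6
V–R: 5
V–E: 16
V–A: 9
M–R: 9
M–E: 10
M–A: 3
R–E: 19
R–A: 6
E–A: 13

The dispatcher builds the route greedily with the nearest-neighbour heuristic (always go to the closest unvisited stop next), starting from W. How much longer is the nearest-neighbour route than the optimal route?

From W: R=17, M=21, V=22, A=23, E=31 → choose R (17).
From R: V=5, A=6, M=9, E=19 → choose V (5).
From V: M=6, A=9, E=16 → choose M (6).
From M: A=3, E=10 → choose A (3).
From A: E=13 → choose E (13).
NN route W → R → V → M → A → E → W costs 75.
Optimal: W → V → M → E → A → R → W costs 74 (by enumerating all 60 distinct tours).
Excess = 75 − 74 = 1.

1 longer than the optimal tour.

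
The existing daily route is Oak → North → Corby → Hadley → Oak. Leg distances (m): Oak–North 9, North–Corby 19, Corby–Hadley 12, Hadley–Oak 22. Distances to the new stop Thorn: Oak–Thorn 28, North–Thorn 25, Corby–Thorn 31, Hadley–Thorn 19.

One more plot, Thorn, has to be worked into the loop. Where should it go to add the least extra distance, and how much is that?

Insertion cost between consecutive stops i–j is d(i,Thorn) + d(Thorn,j) − d(i,j):
  between Oak and North: 28 + 25 − 9 = 44
  between North and Corby: 25 + 31 − 19 = 37
  between Corby and Hadley: 31 + 19 − 12 = 38
  between Hadley and Oak: 19 + 28 − 22 = 25
Cheapest insertion is between Hadley and Oak, adding 25.
New total = 62 + 25 = 87.

Minimum extra distance: 25 m, inserting Thorn between Hadley and Oak.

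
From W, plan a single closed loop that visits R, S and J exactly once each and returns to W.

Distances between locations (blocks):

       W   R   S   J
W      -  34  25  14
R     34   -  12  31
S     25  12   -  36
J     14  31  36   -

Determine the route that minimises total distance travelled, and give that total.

W - R - S - J - W: 34+12+36+14 = 96
W - R - J - S - W: 34+31+36+25 = 126
W - S - R - J - W: 25+12+31+14 = 82
The minimum is 82.
One optimal route: W → S → R → J → W (or its reverse).

82 blocks — the shortest possible round trip.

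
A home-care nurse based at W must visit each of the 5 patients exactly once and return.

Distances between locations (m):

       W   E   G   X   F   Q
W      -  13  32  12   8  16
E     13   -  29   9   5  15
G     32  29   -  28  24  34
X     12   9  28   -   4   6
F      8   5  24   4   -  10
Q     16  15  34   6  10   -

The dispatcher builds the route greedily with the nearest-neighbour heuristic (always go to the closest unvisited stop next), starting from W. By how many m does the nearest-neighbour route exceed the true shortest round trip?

From W: F=8, X=12, E=13, Q=16, G=32 → choose F (8).
From F: X=4, E=5, Q=10, G=24 → choose X (4).
From X: Q=6, E=9, G=28 → choose Q (6).
From Q: E=15, G=34 → choose E (15).
From E: G=29 → choose G (29).
NN route W → F → X → Q → E → G → W costs 94.
Optimal: W → E → G → F → X → Q → W costs 92 (by enumerating all 60 distinct tours).
Excess = 94 − 92 = 2.

The nearest-neighbour route is 2 m longer than optimal.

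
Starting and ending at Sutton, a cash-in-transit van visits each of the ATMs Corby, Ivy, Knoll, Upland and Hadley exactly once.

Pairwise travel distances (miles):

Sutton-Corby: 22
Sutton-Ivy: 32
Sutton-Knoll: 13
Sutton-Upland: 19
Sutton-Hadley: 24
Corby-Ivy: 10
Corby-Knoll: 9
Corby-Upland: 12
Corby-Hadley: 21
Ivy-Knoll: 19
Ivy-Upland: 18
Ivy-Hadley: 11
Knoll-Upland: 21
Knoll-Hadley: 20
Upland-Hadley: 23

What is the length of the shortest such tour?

With 5 stops there are 5!/2 = 60 distinct round trips (a route and its reverse cost the same).
Sutton - Corby - Ivy - Knoll - Upland - Hadley - Sutton: 22+10+19+21+23+24 = 119
Sutton - Corby - Ivy - Knoll - Hadley - Upland - Sutton: 22+10+19+20+23+19 = 113
Sutton - Corby - Ivy - Upland - Knoll - Hadley - Sutton: 22+10+18+21+20+24 = 115
Sutton - Corby - Ivy - Upland - Hadley - Knoll - Sutton: 22+10+18+23+20+13 = 106
Sutton - Corby - Ivy - Hadley - Knoll - Upland - Sutton: 22+10+11+20+21+19 = 103
Sutton - Corby - Ivy - Hadley - Upland - Knoll - Sutton: 22+10+11+23+21+13 = 100
Sutton - Corby - Knoll - Ivy - Upland - Hadley - Sutton: 22+9+19+18+23+24 = 115
Sutton - Corby - Knoll - Ivy - Hadley - Upland - Sutton: 22+9+19+11+23+19 = 103
Sutton - Corby - Knoll - Upland - Ivy - Hadley - Sutton: 22+9+21+18+11+24 = 105
Sutton - Corby - Knoll - Upland - Hadley - Ivy - Sutton: 22+9+21+23+11+32 = 118
Sutton - Corby - Knoll - Hadley - Ivy - Upland - Sutton: 22+9+20+11+18+19 = 99
Sutton - Corby - Knoll - Hadley - Upland - Ivy - Sutton: 22+9+20+23+18+32 = 124
Sutton - Corby - Upland - Ivy - Knoll - Hadley - Sutton: 22+12+18+19+20+24 = 115
Sutton - Corby - Upland - Ivy - Hadley - Knoll - Sutton: 22+12+18+11+20+13 = 96
… (46 more)
Sutton - Knoll - Corby - Ivy - Hadley - Upland - Sutton: 13+9+10+11+23+19 = 85  ← best
The minimum is 85.
One optimal route: Sutton → Knoll → Corby → Ivy → Hadley → Upland → Sutton (or its reverse).

85 miles — the shortest possible round trip.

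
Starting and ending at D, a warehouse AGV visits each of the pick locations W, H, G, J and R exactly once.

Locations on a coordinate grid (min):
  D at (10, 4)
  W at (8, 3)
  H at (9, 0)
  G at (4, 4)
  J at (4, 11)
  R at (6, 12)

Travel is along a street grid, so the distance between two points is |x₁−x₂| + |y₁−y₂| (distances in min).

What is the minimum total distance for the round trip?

Shortest round trip = 36 min.

D-W-H-G-J-R-D: 3+4+9+7+3+12 = 38
D-W-H-G-R-J-D: 3+4+9+10+3+13 = 42
D-W-H-J-G-R-D: 3+4+16+7+10+12 = 52
D-W-H-J-R-G-D: 3+4+16+3+10+6 = 42
D-W-H-R-G-J-D: 3+4+15+10+7+13 = 52
D-W-H-R-J-G-D: 3+4+15+3+7+6 = 38
D-W-G-H-J-R-D: 3+5+9+16+3+12 = 48
D-W-G-H-R-J-D: 3+5+9+15+3+13 = 48
D-W-G-J-H-R-D: 3+5+7+16+15+12 = 58
D-W-G-J-R-H-D: 3+5+7+3+15+5 = 38
D-W-G-R-H-J-D: 3+5+10+15+16+13 = 62
D-W-G-R-J-H-D: 3+5+10+3+16+5 = 42
D-W-J-H-G-R-D: 3+12+16+9+10+12 = 62
D-W-J-H-R-G-D: 3+12+16+15+10+6 = 62
… (46 more)
D-H-W-G-J-R-D: 5+4+5+7+3+12 = 36  ← best
The minimum is 36.
One optimal route: D → H → W → G → J → R → D (or its reverse).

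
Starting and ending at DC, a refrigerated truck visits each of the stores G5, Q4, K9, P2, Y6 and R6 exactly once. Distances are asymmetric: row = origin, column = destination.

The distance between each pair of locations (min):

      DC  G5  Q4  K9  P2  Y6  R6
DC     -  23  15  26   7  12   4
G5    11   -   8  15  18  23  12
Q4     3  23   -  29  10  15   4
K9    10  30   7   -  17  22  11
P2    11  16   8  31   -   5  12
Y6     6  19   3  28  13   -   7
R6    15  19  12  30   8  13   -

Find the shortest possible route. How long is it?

61 min — the shortest possible round trip.

DC-G5-Q4-K9-P2-Y6-R6-DC: 23+8+29+17+5+7+15 = 104
DC-G5-Q4-K9-P2-R6-Y6-DC: 23+8+29+17+12+13+6 = 108
DC-G5-Q4-K9-Y6-P2-R6-DC: 23+8+29+22+13+12+15 = 122
DC-G5-Q4-K9-Y6-R6-P2-DC: 23+8+29+22+7+8+11 = 108
DC-G5-Q4-K9-R6-P2-Y6-DC: 23+8+29+11+8+5+6 = 90
DC-G5-Q4-K9-R6-Y6-P2-DC: 23+8+29+11+13+13+11 = 108
DC-G5-Q4-P2-K9-Y6-R6-DC: 23+8+10+31+22+7+15 = 116
DC-G5-Q4-P2-K9-R6-Y6-DC: 23+8+10+31+11+13+6 = 102
… (712 more)
DC-R6-P2-Y6-G5-K9-Q4-DC: 4+8+5+19+15+7+3 = 61  ← best
The minimum is 61.
One optimal route: DC → R6 → P2 → Y6 → G5 → K9 → Q4 → DC.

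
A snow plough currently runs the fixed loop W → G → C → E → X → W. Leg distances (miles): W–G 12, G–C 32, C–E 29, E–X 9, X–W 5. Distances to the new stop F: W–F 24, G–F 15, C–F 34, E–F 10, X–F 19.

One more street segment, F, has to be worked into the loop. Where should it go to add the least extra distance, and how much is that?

Insertion cost between consecutive stops i–j is d(i,F) + d(F,j) − d(i,j):
  between W and G: 24 + 15 − 12 = 27
  between G and C: 15 + 34 − 32 = 17
  between C and E: 34 + 10 − 29 = 15
  between E and X: 10 + 19 − 9 = 20
  between X and W: 19 + 24 − 5 = 38
Cheapest insertion is between C and E, adding 15.
New total = 87 + 15 = 102.

+15 miles — insert F between C and E.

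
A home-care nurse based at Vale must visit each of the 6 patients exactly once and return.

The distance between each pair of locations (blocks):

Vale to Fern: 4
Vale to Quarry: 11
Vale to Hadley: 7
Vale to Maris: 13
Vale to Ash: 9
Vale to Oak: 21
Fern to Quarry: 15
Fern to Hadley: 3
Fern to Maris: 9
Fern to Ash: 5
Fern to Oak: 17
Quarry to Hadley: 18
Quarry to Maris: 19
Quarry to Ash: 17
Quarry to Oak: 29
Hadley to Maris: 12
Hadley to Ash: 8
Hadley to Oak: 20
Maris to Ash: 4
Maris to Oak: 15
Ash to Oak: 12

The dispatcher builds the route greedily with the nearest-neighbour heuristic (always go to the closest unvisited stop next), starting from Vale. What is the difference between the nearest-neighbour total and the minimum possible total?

2 blocks longer than the optimal tour.

From Vale: Fern=4, Hadley=7, Ash=9, Quarry=11, Maris=13, Oak=21 → choose Fern (4).
From Fern: Hadley=3, Ash=5, Maris=9, Quarry=15, Oak=17 → choose Hadley (3).
From Hadley: Ash=8, Maris=12, Quarry=18, Oak=20 → choose Ash (8).
From Ash: Maris=4, Oak=12, Quarry=17 → choose Maris (4).
From Maris: Oak=15, Quarry=19 → choose Oak (15).
From Oak: Quarry=29 → choose Quarry (29).
NN route Vale → Fern → Hadley → Ash → Maris → Oak → Quarry → Vale costs 74.
Optimal: Vale → Fern → Hadley → Ash → Oak → Maris → Quarry → Vale costs 72 (by enumerating all 360 distinct tours).
Excess = 74 − 72 = 2.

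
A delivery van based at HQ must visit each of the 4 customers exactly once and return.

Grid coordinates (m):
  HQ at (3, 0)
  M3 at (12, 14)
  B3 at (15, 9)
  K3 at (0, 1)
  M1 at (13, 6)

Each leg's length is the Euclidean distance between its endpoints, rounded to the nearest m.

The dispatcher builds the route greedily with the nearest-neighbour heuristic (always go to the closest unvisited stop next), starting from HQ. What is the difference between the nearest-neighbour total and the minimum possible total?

From HQ: K3=3, M1=12, B3=15, M3=17 → choose K3 (3).
From K3: M1=14, B3=17, M3=18 → choose M1 (14).
From M1: B3=4, M3=8 → choose B3 (4).
From B3: M3=6 → choose M3 (6).
NN route HQ → K3 → M1 → B3 → M3 → HQ costs 44.
Optimal: HQ → K3 → M3 → B3 → M1 → HQ costs 43 (by enumerating all 12 distinct tours).
Excess = 44 − 43 = 1.

Excess over optimum: 1 m.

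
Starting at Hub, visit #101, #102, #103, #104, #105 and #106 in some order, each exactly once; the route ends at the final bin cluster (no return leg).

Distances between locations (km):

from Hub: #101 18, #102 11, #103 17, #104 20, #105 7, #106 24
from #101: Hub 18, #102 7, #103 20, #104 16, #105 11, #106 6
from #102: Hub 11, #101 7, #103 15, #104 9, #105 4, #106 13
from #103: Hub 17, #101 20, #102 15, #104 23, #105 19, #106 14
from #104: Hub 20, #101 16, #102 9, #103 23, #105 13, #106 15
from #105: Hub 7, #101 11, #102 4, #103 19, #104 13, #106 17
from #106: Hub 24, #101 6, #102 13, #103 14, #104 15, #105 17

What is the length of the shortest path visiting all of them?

56 km — the minimum one-way total.

There are 6! = 720 possible orderings.
Hub→#101→#102→#103→#104→#105→#106: 18+7+15+23+13+17 = 93
Hub→#101→#102→#103→#104→#106→#105: 18+7+15+23+15+17 = 95
Hub→#101→#102→#103→#105→#104→#106: 18+7+15+19+13+15 = 87
Hub→#101→#102→#103→#105→#106→#104: 18+7+15+19+17+15 = 91
Hub→#101→#102→#103→#106→#104→#105: 18+7+15+14+15+13 = 82
Hub→#101→#102→#103→#106→#105→#104: 18+7+15+14+17+13 = 84
Hub→#101→#102→#104→#103→#105→#106: 18+7+9+23+19+17 = 93
Hub→#101→#102→#104→#103→#106→#105: 18+7+9+23+14+17 = 88
… (712 more)
Hub→#105→#102→#104→#101→#106→#103: 7+4+9+16+6+14 = 56  ← best
The minimum is 56.
One shortest path: Hub → #105 → #102 → #104 → #101 → #106 → #103.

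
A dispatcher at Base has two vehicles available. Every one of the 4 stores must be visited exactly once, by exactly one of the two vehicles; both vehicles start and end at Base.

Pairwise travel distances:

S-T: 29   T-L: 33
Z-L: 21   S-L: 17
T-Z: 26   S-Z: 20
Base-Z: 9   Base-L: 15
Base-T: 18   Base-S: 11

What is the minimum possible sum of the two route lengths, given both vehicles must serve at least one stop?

There are 2^3 − 1 = 7 ways to divide the 4 stops into two non-empty groups. For each, the best each vehicle can do is its own shortest tour through its group:
  {S} + {T, Z, L}: 22 + 80 = 102
  {T} + {S, Z, L}: 36 + 58 = 94
  {S, T} + {Z, L}: 58 + 45 = 103
  {Z} + {S, T, L}: 18 + 79 = 97
  {S, Z} + {T, L}: 40 + 66 = 106
  {T, Z} + {S, L}: 53 + 43 = 96
  … (7 splits in total)
Best: vehicle 1 Base → T → Base = 36; vehicle 2 Base → S → L → Z → Base = 58; combined 94.

Minimum combined distance: 94.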